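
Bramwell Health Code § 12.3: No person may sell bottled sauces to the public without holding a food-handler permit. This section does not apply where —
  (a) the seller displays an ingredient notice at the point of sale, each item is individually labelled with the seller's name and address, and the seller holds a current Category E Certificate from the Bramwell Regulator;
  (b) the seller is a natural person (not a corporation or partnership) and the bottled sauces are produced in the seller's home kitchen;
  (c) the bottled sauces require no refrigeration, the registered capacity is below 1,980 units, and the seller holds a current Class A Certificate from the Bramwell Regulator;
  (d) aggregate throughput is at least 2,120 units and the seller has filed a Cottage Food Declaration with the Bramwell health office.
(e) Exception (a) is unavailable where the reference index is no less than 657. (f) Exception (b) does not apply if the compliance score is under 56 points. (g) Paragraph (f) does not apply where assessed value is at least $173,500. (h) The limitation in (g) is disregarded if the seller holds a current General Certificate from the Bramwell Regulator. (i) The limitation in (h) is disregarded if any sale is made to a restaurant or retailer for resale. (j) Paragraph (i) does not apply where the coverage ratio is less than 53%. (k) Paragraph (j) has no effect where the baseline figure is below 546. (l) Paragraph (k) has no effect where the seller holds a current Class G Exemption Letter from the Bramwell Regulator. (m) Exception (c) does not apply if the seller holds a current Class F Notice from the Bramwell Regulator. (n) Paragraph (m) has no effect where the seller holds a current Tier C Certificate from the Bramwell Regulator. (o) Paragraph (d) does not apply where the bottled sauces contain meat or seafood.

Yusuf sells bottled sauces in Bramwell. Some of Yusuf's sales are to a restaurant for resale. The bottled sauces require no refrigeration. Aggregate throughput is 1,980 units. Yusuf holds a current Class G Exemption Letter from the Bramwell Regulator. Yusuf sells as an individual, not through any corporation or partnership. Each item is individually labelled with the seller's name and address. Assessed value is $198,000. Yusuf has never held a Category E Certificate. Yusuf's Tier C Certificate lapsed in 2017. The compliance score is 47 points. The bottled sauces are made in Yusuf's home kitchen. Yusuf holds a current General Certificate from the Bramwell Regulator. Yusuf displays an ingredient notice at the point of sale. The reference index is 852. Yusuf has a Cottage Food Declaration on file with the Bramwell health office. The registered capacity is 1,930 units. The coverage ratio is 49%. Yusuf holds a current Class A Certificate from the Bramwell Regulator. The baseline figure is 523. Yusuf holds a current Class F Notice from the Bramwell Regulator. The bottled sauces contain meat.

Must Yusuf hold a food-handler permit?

Exception (a) fails — no current Category E Certificate is held.
Exception (b) is satisfied on its face — the seller is a natural person; the bottled sauces are home-kitchen produced. But applying paragraphs (f)–(l): (f) operates against (b): the compliance score is 47 points, under the 56 points limit. (g) is triggered (assessed value is $198,000, meeting the $173,500 threshold), but yields to (h): (h) operates — a current General Certificate is held. (i) would limit (h) — some sales are to a restaurant for resale — but (j) sets (i) aside: (j) is triggered — the coverage ratio is 49%, less than the 53% limit. (k) would limit (j) — the baseline figure is 523, below the 546 limit — but (l) sets (k) aside: (l) is engaged — a current Class G Exemption Letter is held. So (b) is unavailable.
All of (c)'s requirements are met (the bottled sauces are shelf-stable; the registered capacity is 1,930 units, below the 1,980 units limit; a current Class A Certificate is held). But: (m) applies — a current Class F Notice is held. (n) is not engaged (no current Tier C Certificate is held), so (m) stands. Exception (c) does not apply.
Exception (d) fails — aggregate throughput is 1,980 units, short of 2,120 units.
No exception applies. The general rule governs.

Yes — Yusuf must hold a food-handler permit.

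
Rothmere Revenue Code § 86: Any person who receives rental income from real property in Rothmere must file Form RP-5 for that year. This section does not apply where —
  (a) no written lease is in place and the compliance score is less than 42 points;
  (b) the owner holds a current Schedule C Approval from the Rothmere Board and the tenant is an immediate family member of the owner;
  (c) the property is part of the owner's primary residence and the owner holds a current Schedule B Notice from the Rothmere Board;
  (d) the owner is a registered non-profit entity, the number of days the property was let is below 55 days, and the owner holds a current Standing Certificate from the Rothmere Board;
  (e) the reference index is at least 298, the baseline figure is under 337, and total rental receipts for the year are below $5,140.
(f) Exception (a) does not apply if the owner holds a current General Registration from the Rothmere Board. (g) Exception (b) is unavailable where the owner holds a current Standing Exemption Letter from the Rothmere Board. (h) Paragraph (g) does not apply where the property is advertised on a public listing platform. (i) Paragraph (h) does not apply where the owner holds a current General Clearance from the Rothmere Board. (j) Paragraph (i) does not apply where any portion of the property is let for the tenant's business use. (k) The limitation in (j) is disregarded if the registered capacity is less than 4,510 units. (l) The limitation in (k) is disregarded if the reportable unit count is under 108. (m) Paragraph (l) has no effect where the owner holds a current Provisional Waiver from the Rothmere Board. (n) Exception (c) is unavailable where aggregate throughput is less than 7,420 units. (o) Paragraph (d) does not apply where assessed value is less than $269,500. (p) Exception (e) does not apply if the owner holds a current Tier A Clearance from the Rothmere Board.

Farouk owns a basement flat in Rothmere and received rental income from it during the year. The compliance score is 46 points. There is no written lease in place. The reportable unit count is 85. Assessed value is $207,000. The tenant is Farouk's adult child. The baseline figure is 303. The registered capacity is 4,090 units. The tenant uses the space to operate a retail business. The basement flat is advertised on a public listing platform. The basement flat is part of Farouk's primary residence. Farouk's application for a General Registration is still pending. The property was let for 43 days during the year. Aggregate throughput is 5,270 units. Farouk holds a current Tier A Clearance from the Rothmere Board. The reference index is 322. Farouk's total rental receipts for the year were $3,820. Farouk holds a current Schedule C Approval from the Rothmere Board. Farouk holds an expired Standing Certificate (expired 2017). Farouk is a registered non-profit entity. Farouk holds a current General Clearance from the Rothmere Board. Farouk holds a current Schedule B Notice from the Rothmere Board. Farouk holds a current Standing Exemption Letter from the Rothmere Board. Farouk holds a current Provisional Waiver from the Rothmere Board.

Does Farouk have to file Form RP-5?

Yes — Farouk must file Form RP-5.

Exception (a) fails — the compliance score is 46 points, not less than 42 points.
Exception (b)'s conditions are all satisfied: a current Schedule C Approval is held; the tenant is an immediate family member. However, paragraphs (g)–(m) must be considered: (g) operates — a current Standing Exemption Letter is held. (h) is engaged (the property is publicly advertised), but is set aside by (i): (i) operates against (h): a current General Clearance is held. (j) applies (the space is let for business use), but is itself disapplied by (k): (k) operates against (j): the registered capacity is 4,090 units, less than the 4,510 units limit. (l) would limit (k) — the reportable unit count is 85, under the 108 limit — but (m) sets (l) aside: (m) operates against (l): a current Provisional Waiver is held. (b) is therefore removed.
Exception (c): the basement flat is part of the primary residence; a current Schedule B Notice is held — every condition holds. However, paragraph (n) must be considered: (n) is triggered — aggregate throughput is 5,270 units, less than the 7,420 units limit. (c) is therefore removed.
Exception (d) requires that the owner holds a current Standing Certificate from the Rothmere Board; but there is no Standing Certificate in force, so (d) is unavailable.
Exception (e): the reference index is 322, meeting the 298 threshold; the baseline figure is 303, under the 337 limit; total rental receipts for the year are $3,820, below the $5,140 limit — every condition holds. But: (p) is engaged — a current Tier A Clearance is held. Exception (e) does not apply.
No exception is made out. Farouk falls within the general rule.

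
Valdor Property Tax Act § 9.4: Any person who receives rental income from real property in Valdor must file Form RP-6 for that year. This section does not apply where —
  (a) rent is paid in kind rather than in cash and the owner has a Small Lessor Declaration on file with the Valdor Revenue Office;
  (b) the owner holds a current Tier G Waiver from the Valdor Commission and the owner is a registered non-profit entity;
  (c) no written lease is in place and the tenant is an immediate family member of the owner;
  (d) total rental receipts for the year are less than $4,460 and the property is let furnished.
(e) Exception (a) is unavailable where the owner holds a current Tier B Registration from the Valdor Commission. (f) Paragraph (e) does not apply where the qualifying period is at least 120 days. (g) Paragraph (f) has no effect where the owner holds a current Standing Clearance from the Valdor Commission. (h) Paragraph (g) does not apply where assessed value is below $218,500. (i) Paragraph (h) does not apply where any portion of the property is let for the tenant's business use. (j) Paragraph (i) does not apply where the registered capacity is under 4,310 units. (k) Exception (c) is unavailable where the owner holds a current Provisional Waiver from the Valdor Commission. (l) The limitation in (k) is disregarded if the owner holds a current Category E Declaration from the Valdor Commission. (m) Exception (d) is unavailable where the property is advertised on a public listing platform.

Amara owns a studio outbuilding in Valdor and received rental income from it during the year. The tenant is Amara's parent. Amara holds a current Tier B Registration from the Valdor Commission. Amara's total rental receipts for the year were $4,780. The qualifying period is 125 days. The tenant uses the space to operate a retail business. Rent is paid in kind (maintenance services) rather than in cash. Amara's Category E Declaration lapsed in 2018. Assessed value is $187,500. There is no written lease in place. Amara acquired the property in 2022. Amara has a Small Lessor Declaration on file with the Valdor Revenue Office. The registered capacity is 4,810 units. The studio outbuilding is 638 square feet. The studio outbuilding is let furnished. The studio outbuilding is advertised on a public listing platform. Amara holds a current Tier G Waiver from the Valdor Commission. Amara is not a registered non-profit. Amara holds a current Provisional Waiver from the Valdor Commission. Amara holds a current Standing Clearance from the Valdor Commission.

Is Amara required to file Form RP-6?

Yes — Amara must file Form RP-6.

Exception (a)'s conditions are all satisfied: rent is paid in kind; a Small Lessor Declaration is on file. However, paragraphs (e)–(j) must be considered: (e) is engaged — a current Tier B Registration is held. (f) would limit (e) — the qualifying period is 125 days, meeting the 120 days threshold — but (g) sets (f) aside: (g) operates against (f): a current Standing Clearance is held. (h) is engaged (assessed value is $187,500, below the $218,500 limit), but yields to (i): (i) operates — the space is let for business use. (j) is not triggered (the registered capacity is 4,810 units, not under 4,310 units), so (i) stands. Exception (a) does not apply.
Exception (b) fails — Amara is not a registered non-profit.
Exception (c): there is no written lease; the tenant is an immediate family member — every condition holds. Turning to paragraphs (k)–(l): (k) applies — a current Provisional Waiver is held. (l) is inapplicable (no current Category E Declaration is held), so (k) stands. Exception (c) does not apply.
Exception (d) fails — total rental receipts for the year are $4,780, not less than $4,460.
None of the exceptions is available; § 9.4 applies in full.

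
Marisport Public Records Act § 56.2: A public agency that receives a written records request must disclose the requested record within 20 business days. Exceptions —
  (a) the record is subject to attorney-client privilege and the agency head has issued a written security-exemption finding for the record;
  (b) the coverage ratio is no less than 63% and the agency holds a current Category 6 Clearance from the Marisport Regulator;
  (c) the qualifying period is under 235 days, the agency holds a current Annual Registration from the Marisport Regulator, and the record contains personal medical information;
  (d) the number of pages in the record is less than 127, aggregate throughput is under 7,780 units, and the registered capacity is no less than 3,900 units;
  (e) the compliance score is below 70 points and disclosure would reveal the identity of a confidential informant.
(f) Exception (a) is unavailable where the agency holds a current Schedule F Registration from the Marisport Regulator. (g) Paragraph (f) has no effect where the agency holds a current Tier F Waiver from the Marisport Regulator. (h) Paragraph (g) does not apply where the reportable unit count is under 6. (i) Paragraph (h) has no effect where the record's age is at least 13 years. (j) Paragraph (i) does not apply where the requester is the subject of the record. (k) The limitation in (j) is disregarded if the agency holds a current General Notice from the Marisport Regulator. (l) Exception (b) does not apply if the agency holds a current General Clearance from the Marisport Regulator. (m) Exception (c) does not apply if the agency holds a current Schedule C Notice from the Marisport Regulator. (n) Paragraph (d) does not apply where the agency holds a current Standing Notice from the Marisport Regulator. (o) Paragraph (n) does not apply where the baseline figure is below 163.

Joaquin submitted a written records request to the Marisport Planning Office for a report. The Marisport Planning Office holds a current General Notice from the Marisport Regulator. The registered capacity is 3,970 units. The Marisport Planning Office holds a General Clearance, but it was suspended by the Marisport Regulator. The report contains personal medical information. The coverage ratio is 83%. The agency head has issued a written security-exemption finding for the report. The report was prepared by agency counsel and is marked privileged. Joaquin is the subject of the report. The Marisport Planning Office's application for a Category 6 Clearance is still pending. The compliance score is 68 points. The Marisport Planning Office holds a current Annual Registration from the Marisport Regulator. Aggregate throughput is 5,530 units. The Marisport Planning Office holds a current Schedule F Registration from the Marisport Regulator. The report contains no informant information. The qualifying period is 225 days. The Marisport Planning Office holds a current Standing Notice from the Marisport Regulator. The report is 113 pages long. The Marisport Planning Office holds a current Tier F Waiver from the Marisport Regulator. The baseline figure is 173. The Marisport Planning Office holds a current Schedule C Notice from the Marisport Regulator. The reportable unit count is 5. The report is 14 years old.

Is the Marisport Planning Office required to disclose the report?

No — exception (a) applies; the Marisport Planning Office is not required to disclose the report.

Exception (a) is satisfied on its face — the report is privileged; a written security-exemption finding has been issued. Applying paragraphs (f)–(k): (f) is triggered (a current Schedule F Registration is held), but is overridden by (g): (g) is engaged — a current Tier F Waiver is held. (h) would limit (g) — the reportable unit count is 5, under the 6 limit — but (i) sets (h) aside: (i) applies — the record's age is 14 years, meeting the 13 years threshold. (j) would limit (i) — Joaquin is the subject of the report — but (k) sets (j) aside: (k) operates — a current General Notice is held. So (a) applies.
Exception (b) requires that the agency holds a current Category 6 Clearance from the Marisport Regulator; but no current Category 6 Clearance is held, so (b) is unavailable.
Exception (c) is satisfied on its face — the qualifying period is 225 days, under the 235 days limit; a current Annual Registration is held; the report contains personal medical information. But applying paragraph (m): (m) is triggered — a current Schedule C Notice is held. Exception (c) does not apply.
Exception (d)'s conditions are all satisfied: the number of pages in the record is 113, less than the 127 limit; aggregate throughput is 5,530 units, under the 7,780 units limit; the registered capacity is 3,970 units, meeting the 3,900 units threshold. But: (n) is triggered — a current Standing Notice is held. (o), which would lift (n), is not engaged — the baseline figure is 173, not below 163. (d) is therefore removed.
Exception (e) fails — the report contains no informant information.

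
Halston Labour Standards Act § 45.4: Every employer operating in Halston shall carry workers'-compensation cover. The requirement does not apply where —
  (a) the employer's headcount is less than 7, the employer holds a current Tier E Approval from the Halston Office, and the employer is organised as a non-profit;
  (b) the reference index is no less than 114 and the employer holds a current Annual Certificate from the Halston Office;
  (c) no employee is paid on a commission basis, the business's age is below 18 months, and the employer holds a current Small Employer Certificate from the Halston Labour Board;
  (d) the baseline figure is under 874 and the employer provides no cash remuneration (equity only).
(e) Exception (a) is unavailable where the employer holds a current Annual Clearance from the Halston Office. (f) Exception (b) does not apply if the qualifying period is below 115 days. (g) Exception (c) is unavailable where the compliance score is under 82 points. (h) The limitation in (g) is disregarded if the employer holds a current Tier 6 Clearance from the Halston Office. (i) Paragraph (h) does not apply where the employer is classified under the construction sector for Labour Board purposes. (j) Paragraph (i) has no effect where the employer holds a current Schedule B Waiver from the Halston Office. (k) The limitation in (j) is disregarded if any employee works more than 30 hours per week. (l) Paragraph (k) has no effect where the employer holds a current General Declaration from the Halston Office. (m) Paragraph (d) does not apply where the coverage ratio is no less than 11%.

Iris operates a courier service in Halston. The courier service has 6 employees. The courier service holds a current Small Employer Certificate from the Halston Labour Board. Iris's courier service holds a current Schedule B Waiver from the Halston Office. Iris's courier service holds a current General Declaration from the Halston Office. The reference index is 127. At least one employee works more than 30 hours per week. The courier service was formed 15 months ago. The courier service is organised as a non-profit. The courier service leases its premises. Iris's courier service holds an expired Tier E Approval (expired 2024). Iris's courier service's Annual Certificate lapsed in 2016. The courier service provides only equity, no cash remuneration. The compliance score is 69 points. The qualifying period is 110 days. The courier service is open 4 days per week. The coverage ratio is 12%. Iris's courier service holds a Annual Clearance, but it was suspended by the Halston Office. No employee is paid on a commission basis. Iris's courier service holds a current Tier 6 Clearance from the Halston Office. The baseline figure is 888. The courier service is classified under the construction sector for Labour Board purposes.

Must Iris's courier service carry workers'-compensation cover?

No — exception (c) applies; Iris's courier service is not required to carry workers'-compensation cover.

Exception (a) does not apply: no current Tier E Approval is held.
Exception (b) does not apply: no current Annual Certificate is held.
All of (c)'s requirements are met (no employee is paid on commission; the business's age is 15 months, below the 18 months limit; a current Small Employer Certificate is held). Under paragraphs (g)–(l): (g) applies (the compliance score is 69 points, under the 82 points limit), but is overridden by (h): (h) is triggered — a current Tier 6 Clearance is held. (i) applies (the courier service is classified under the construction sector), but yields to (j): (j) is triggered — a current Schedule B Waiver is held. (k) would limit (j) — at least one employee exceeds 30 hours/week — but (l) sets (k) aside: (l) operates against (k): a current General Declaration is held. So (c) applies.
Exception (d) does not apply: the baseline figure is 888, not under 874.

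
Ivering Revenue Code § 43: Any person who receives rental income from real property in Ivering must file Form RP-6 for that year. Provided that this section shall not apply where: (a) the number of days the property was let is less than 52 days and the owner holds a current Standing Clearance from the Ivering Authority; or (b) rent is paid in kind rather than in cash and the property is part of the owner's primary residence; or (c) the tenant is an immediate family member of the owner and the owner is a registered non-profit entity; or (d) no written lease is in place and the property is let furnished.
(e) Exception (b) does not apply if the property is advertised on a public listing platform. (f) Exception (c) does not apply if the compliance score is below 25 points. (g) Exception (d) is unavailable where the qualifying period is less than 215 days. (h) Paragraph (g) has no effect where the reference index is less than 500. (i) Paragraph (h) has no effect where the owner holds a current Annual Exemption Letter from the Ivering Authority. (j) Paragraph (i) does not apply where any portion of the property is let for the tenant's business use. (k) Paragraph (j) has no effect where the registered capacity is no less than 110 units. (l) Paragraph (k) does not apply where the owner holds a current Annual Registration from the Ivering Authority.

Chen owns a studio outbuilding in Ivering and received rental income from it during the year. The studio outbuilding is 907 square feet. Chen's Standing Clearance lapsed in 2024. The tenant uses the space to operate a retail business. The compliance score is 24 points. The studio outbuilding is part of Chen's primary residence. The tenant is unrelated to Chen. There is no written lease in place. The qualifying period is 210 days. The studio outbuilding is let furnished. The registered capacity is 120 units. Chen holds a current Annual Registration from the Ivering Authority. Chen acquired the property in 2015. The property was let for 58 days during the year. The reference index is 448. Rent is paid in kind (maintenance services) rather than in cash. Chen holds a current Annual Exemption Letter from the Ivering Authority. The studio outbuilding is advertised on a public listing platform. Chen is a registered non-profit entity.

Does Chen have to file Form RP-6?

No — exception (d) applies; Chen is not required to file Form RP-6.

Exception (a) fails — the number of days the property was let is 58 days, not less than 52 days.
Exception (b): rent is paid in kind; the studio outbuilding is part of the primary residence — every condition holds. But applying paragraph (e): (e) applies — the property is publicly advertised. (b) is therefore removed.
Exception (c) fails — the tenant is unrelated to the owner.
Exception (d) is satisfied on its face — there is no written lease; the property is let furnished. Under paragraphs (g)–(l): (g) would limit (d) — the qualifying period is 210 days, less than the 215 days limit — but (h) sets (g) aside: (h) is triggered — the reference index is 448, less than the 500 limit. (i) would limit (h) — a current Annual Exemption Letter is held — but (j) sets (i) aside: (j) operates against (i): the space is let for business use. (k) would limit (j) — the registered capacity is 120 units, meeting the 110 units threshold — but (l) sets (k) aside: (l) operates against (k): a current Annual Registration is held. (d) remains available.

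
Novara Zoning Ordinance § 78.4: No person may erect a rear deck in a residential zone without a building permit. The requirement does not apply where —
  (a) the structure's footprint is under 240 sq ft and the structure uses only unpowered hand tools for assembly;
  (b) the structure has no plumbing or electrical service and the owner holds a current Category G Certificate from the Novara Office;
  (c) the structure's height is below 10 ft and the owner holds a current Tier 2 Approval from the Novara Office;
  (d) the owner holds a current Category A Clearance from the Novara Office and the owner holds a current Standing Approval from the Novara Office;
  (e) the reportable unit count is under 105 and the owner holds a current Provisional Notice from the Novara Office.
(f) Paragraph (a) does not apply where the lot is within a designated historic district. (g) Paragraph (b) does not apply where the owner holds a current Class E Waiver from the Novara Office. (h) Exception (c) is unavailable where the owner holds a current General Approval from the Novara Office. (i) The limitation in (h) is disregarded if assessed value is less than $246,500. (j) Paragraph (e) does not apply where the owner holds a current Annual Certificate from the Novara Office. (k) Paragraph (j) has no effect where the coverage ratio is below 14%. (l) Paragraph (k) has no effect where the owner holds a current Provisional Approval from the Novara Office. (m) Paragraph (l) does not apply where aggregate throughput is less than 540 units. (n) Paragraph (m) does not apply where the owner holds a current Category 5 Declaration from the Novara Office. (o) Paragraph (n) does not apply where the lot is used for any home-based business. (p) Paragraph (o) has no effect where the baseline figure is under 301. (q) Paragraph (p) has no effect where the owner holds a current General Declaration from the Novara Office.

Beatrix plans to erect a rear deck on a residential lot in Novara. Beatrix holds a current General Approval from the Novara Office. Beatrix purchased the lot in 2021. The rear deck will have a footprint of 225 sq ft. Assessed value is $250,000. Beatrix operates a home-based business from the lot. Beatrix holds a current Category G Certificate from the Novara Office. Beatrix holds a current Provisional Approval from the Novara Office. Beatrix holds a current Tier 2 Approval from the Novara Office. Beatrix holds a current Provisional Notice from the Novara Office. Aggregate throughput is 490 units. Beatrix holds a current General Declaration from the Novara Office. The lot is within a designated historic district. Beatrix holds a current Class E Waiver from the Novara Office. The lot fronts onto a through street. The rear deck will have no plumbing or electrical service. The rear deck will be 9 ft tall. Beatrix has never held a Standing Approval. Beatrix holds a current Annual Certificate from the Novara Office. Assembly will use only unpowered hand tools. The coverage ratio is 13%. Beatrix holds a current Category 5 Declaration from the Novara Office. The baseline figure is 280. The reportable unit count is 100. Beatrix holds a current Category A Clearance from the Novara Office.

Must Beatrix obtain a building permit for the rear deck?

No — exception (e) applies; Beatrix does not need a building permit.

Exception (a): the structure's footprint is 225 sq ft, under the 240 sq ft limit; assembly uses only hand tools — every condition holds. But: (f) is triggered — the lot is in a historic district. (a) is therefore removed.
Exception (b) is satisfied on its face — there is no plumbing or electrical service; a current Category G Certificate is held. But: (g) operates against (b): a current Class E Waiver is held. (b) is therefore removed.
All of (c)'s requirements are met (the structure's height is 9 ft, below the 10 ft limit; a current Tier 2 Approval is held). Turning to paragraphs (h)–(i): (h) operates against (c): a current General Approval is held. (i), which would lift (h), is not engaged — assessed value is $250,000, not less than $246,500. (c) is therefore removed.
Exception (d) does not apply: the Standing Approval is not current.
Exception (e) is satisfied on its face — the reportable unit count is 100, under the 105 limit; a current Provisional Notice is held. Considering the limiting provisions: (j) is engaged (a current Annual Certificate is held), but is itself disapplied by (k): (k) operates — the coverage ratio is 13%, below the 14% limit. (l) operates (a current Provisional Approval is held), but is overridden by (m): (m) operates against (l): aggregate throughput is 490 units, less than the 540 units limit. (n) would limit (m) — a current Category 5 Declaration is held — but (o) sets (n) aside: (o) operates — a home-based business operates on the lot. (p) applies (the baseline figure is 280, under the 301 limit), but is overridden by (q): (q) is triggered — a current General Declaration is held. So (e) applies.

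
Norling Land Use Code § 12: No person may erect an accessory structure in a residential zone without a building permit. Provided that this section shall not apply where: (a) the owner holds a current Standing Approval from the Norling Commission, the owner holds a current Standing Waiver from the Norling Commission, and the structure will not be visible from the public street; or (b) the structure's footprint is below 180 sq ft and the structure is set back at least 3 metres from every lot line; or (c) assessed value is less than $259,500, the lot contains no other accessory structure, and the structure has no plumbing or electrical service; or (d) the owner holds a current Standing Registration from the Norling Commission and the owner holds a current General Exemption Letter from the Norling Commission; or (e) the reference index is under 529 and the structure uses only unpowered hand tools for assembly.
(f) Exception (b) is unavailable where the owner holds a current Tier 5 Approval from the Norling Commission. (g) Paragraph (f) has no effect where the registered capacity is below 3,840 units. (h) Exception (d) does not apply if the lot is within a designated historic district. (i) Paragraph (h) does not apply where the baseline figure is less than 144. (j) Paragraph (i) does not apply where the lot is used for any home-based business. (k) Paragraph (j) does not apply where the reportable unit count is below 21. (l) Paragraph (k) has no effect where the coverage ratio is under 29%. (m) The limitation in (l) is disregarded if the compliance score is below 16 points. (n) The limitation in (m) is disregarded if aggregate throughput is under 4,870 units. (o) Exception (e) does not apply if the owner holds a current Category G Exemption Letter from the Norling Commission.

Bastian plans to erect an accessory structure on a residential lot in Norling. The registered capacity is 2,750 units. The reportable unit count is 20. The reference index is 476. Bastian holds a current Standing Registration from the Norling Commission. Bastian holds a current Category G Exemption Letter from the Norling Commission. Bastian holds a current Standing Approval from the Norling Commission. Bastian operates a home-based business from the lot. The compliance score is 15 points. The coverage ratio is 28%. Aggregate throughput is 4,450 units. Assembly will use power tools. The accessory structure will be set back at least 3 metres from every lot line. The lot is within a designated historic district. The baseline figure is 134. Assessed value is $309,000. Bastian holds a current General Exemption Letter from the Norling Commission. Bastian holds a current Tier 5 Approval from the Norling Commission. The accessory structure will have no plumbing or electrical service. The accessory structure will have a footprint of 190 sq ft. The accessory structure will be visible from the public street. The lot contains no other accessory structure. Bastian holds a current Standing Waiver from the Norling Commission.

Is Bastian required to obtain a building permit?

Exception (a) does not apply: the structure will be visible from the street.
Exception (b) requires that the structure's footprint is below 180 sq ft; but the structure's footprint is 190 sq ft, not below 180 sq ft, so (b) is unavailable.
Exception (c) does not apply: assessed value is $309,000, not less than $259,500.
Exception (d)'s conditions are all satisfied: a current Standing Registration is held; a current General Exemption Letter is held. But applying paragraphs (h)–(n): (h) operates — the lot is in a historic district. (i) applies (the baseline figure is 134, less than the 144 limit), but is overridden by (j): (j) operates — a home-based business operates on the lot. (k) would limit (j) — the reportable unit count is 20, below the 21 limit — but (l) sets (k) aside: (l) is triggered — the coverage ratio is 28%, under the 29% limit. (m) operates (the compliance score is 15 points, below the 16 points limit), but is itself disapplied by (n): (n) operates against (m): aggregate throughput is 4,450 units, under the 4,870 units limit. (d) is therefore removed.
Exception (e) does not apply: assembly uses power tools.
No exception applies. The general rule governs.

Yes — Bastian must obtain a building permit.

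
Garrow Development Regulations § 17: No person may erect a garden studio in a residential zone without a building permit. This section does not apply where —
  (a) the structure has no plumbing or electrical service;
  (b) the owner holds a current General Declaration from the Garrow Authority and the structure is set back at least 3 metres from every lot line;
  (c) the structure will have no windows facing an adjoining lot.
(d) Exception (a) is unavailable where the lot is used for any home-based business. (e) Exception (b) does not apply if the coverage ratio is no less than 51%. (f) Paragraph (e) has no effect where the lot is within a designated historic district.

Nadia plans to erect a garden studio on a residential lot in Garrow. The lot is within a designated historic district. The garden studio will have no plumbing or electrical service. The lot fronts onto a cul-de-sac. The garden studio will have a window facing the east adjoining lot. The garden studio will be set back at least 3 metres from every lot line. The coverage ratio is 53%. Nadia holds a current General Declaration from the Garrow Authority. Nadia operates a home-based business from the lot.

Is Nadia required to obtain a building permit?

No — exception (b) applies; Nadia does not need a building permit.

Exception (a): there is no plumbing or electrical service — every condition holds. But: (d) applies — a home-based business operates on the lot. So (a) is unavailable.
Exception (b): a current General Declaration is held; the setback is at least 3 m on every side — every condition holds. Applying paragraphs (e)–(f): (e) operates (the coverage ratio is 53%, meeting the 51% threshold), but is displaced by (f): (f) applies — the lot is in a historic district. (b) remains available.
Exception (c) requires that the structure will have no windows facing an adjoining lot; but a window faces an adjoining lot, so (c) is unavailable.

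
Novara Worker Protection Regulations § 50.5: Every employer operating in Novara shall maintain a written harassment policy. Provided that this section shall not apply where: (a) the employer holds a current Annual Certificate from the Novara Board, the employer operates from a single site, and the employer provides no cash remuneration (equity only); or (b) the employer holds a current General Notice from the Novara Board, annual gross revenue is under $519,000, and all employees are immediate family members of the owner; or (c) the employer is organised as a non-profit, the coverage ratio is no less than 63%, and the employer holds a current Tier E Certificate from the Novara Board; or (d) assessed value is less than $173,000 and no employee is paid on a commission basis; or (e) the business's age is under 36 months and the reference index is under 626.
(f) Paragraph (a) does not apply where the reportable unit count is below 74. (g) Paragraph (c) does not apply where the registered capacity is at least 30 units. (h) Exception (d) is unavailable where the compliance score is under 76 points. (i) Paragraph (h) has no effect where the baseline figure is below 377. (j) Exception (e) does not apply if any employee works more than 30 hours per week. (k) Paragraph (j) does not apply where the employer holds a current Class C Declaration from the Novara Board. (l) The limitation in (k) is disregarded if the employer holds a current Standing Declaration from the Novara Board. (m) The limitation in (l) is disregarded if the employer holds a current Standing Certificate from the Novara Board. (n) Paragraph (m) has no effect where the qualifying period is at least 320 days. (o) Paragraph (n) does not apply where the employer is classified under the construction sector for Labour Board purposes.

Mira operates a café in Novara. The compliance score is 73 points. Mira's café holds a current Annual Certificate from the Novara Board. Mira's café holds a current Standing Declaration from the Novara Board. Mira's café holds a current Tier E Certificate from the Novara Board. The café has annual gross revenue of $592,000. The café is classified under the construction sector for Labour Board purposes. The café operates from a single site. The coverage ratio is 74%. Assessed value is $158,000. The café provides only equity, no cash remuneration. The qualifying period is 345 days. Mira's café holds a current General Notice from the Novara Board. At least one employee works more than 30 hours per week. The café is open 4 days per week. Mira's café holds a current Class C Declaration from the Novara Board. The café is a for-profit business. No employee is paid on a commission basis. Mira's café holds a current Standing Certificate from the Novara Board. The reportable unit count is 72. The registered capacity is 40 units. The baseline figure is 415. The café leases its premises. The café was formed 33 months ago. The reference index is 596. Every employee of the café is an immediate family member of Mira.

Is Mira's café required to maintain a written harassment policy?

No — exception (e) applies; Mira's café is not required to maintain a written harassment policy.

Exception (a): a current Annual Certificate is held; the employer operates from a single site; remuneration is equity-only — every condition holds. Turning to paragraph (f): (f) applies — the reportable unit count is 72, below the 74 limit. Exception (a) does not apply.
Exception (b) requires that annual gross revenue is under $519,000; but annual gross revenue is $592,000, not under $519,000, so (b) is unavailable.
Exception (c) requires that the employer is organised as a non-profit; but the employer is for-profit, so (c) is unavailable.
Exception (d) is satisfied on its face — assessed value is $158,000, less than the $173,000 limit; no employee is paid on commission. Turning to paragraphs (h)–(i): (h) operates against (d): the compliance score is 73 points, under the 76 points limit. (i), which would lift (h), does not operate here — the baseline figure is 415, not below 377. Exception (d) does not apply.
Exception (e) is satisfied on its face — the business's age is 33 months, under the 36 months limit; the reference index is 596, under the 626 limit. As to paragraphs (j)–(o): (j) applies (at least one employee exceeds 30 hours/week), but is itself disapplied by (k): (k) applies — a current Class C Declaration is held. (l) is triggered (a current Standing Declaration is held), but is itself disapplied by (m): (m) operates against (l): a current Standing Certificate is held. (n) operates (the qualifying period is 345 days, meeting the 320 days threshold), but is set aside by (o): (o) operates — the café is classified under the construction sector. Exception (e) stands.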